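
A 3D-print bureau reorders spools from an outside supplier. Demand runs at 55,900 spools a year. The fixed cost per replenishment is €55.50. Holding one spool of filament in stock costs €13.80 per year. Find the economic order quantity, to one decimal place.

Q* ≈ 670.5 spools

EOQ = √(2DS / H) = √(2 × 55,900 × 55.5 / 13.8).
= √(6,204,900 / 13.8) = √449,630.4348 ≈ 670.545.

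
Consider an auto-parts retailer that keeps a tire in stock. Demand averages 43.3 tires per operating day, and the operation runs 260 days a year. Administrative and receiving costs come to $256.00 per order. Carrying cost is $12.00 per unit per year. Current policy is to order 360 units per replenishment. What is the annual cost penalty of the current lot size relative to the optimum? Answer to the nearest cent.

Extra cost ≈ $1,848.89 per year

Annual demand D = 43.3 × 260 = 11,258.
EOQ = √(2DS/H) = √(2 × 11,258 × 256 / 12) ≈ 693.07.
Cost at Q* = (D/Q*)S + (Q*/2)H = √(2DSH) ≈ $8,316.80.
Cost at Q = 360: (11,258/360)×256 + (360/2)×12 = $8,005.69 + $2,160.00 = $10,165.69.
Excess = $10,165.69 − $8,316.80 = $1,848.89.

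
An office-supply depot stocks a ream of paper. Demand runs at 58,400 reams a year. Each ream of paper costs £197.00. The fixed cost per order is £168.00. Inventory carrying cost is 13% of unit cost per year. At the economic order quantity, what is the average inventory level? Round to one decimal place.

Average inventory ≈ 437.7 reams

Holding cost H = 0.13 × £197.00 = £25.6100 per unit per year.
EOQ = √(2DS/H) = √(2 × 58,400 × 168 / 25.61) ≈ 875.33.
Average inventory = Q*/2 ≈ 875.33 / 2 = 437.664.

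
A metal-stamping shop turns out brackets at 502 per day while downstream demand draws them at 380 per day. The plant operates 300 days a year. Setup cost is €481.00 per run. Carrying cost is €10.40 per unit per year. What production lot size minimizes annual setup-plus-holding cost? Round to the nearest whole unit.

Annual demand D = 380 × 300 = 114,000.
Production build-up factor (1 − d/p) = 1 − 380/502 = 0.2430.
Q* = √(2DS / (H(1 − d/p))) = √(2 × 114,000 × 481 / (10.4 × 0.2430)).
= √(109,668,000 / 2.5275) ≈ 6587.115.

Q* ≈ 6,587 brackets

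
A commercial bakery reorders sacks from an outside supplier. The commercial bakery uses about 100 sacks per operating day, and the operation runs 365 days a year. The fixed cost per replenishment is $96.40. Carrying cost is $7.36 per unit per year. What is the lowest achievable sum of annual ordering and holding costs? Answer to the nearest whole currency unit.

TC* ≈ $7,197

Annual demand D = 100 × 365 = 36,500.
Q* = √(2DS/H) = √(2 × 36,500 × 96.4 / 7.36) ≈ 977.82.
At Q*, ordering cost (D/Q*)S equals holding cost (Q*/2)H, each = √(DSH/2).
Minimum total = √(2DSH) = √(2 × 36,500 × 96.4 × 7.36) ≈ 7196.790.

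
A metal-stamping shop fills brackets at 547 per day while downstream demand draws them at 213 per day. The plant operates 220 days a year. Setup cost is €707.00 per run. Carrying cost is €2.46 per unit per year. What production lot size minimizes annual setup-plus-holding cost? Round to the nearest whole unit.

Annual demand D = 213 × 220 = 46,860.
Production build-up factor (1 − d/p) = 1 − 213/547 = 0.6106.
Q* = √(2DS / (H(1 − d/p))) = √(2 × 46,860 × 707 / (2.46 × 0.6106)).
= √(66,260,040 / 1.5021) ≈ 6641.692.

Q* ≈ 6,642 brackets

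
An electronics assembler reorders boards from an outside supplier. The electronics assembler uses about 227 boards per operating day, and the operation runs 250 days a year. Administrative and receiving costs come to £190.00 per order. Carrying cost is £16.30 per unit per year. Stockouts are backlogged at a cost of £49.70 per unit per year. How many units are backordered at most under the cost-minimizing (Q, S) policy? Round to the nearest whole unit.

S* ≈ 327 boards

Annual demand D = 227 × 250 = 56,750.
With planned backorders, Q* = √(2DS/H) · √((H+B)/B).
√(2DS/H) = √(2 × 56,750 × 190 / 16.3) = 1150.220.
√((H+B)/B) = √((16.3+49.7)/49.7) = 1.1524.
Q* ≈ 1325.485.
S* = Q* · H/(H+B) = 1325.485 × 16.3/66 ≈ 327.355.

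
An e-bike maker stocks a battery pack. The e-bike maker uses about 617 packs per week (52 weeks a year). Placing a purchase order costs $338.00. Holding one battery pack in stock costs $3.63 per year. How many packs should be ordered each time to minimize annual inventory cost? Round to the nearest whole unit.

Q* ≈ 2,444 packs

Annual demand D = 617 × 52 = 32,084.
EOQ = √(2DS / H) = √(2 × 32,084 × 338 / 3.63).
= √(21,688,784 / 3.63) = √5,974,871.6253 ≈ 2444.355.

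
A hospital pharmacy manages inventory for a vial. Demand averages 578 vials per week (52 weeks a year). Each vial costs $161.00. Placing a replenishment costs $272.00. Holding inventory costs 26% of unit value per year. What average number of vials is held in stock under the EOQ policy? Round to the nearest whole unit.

Average inventory ≈ 312 vials

Annual demand D = 578 × 52 = 30,056.
Holding cost H = 0.26 × $161.00 = $41.8600 per unit per year.
Q* = √(2DS/H) = √(2 × 30,056 × 272 / 41.86) ≈ 624.98.
Average inventory = Q*/2 ≈ 624.98 / 2 = 312.490.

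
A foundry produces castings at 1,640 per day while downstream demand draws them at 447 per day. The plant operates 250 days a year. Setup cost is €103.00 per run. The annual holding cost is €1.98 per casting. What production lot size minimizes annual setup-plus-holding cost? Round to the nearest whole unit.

Annual demand D = 447 × 250 = 111,750.
Production build-up factor (1 − d/p) = 1 − 447/1,640 = 0.7274.
Q* = √(2DS / (H(1 − d/p))) = √(2 × 111,750 × 103 / (1.98 × 0.7274)).
= √(23,020,500 / 1.4403) ≈ 3997.850.

Q* ≈ 3,998 castings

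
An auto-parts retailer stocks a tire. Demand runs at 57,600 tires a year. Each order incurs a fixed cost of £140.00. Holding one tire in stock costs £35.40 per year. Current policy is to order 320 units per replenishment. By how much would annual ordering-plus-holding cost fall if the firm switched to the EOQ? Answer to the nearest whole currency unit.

Extra cost ≈ £6,970 per year

EOQ = √(2DS/H) = √(2 × 57,600 × 140 / 35.4) ≈ 674.98.
Cost at Q* = (D/Q*)S + (Q*/2)H = √(2DSH) ≈ £23,894.17.
Cost at Q = 320: (57,600/320)×140 + (320/2)×35.4 = £25,200.00 + £5,664.00 = £30,864.00.
Excess = £30,864.00 − £23,894.17 = £6,969.83.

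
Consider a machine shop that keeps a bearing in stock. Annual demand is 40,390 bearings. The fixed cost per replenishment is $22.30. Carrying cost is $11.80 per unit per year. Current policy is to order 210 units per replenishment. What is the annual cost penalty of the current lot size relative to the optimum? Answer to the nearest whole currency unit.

EOQ = √(2DS/H) = √(2 × 40,390 × 22.3 / 11.8) ≈ 390.72.
Cost at Q* = (D/Q*)S + (Q*/2)H = √(2DSH) ≈ $4,610.47.
Cost at Q = 210: (40,390/210)×22.3 + (210/2)×11.8 = $4,289.03 + $1,239.00 = $5,528.03.
Excess = $5,528.03 − $4,610.47 = $917.56.

Extra cost ≈ $918 per year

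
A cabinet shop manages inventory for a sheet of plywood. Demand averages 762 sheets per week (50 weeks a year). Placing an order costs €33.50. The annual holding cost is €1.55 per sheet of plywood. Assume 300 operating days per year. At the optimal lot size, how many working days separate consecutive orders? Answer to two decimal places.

T ≈ 10.10 days

Annual demand D = 762 × 50 = 38,100.
EOQ = √(2DS/H) = √(2 × 38,100 × 33.5 / 1.55) ≈ 1283.32.
Cycle time = Q*/D × 300 = 1283.32 / 38,100 × 300 ≈ 10.105 days.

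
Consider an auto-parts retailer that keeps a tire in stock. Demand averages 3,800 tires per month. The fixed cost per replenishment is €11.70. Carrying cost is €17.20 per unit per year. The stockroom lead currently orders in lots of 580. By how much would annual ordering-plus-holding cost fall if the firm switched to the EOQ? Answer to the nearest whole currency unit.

Extra cost ≈ €1,624 per year

Annual demand D = 3,800 × 12 = 45,600.
EOQ = √(2DS/H) = √(2 × 45,600 × 11.7 / 17.2) ≈ 249.07.
Cost at Q* = (D/Q*)S + (Q*/2)H = √(2DSH) ≈ €4,284.05.
Cost at Q = 580: (45,600/580)×11.7 + (580/2)×17.2 = €919.86 + €4,988.00 = €5,907.86.
Excess = €5,907.86 − €4,284.05 = €1,623.81.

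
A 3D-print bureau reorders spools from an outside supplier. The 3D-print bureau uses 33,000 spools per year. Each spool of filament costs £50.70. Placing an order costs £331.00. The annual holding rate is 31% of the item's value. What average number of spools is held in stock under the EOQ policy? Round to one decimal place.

Holding cost H = 0.31 × £50.70 = £15.7170 per unit per year.
EOQ = √(2DS/H) = √(2 × 33,000 × 331 / 15.717) ≈ 1178.97.
Average inventory = Q*/2 ≈ 1178.97 / 2 = 589.483.

Average inventory ≈ 589.5 spools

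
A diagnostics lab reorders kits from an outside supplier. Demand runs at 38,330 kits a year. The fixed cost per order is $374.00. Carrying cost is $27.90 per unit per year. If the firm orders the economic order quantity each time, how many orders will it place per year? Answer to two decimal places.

N ≈ 37.81 orders per year

Q* = √(2DS/H) = √(2 × 38,330 × 374 / 27.9) ≈ 1013.72.
Orders per year = D / Q* = 38,330 / 1013.72 ≈ 37.811.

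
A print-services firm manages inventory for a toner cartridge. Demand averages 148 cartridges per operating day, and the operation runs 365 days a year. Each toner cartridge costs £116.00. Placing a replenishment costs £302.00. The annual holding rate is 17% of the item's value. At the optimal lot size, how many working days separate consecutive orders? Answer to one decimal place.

T ≈ 8.7 days

Annual demand D = 148 × 365 = 54,020.
Holding cost H = 0.17 × £116.00 = £19.7200 per unit per year.
Q* = √(2DS/H) = √(2 × 54,020 × 302 / 19.72) ≈ 1286.30.
Cycle time = Q*/D × 365 = 1286.30 / 54,020 × 365 ≈ 8.691 days.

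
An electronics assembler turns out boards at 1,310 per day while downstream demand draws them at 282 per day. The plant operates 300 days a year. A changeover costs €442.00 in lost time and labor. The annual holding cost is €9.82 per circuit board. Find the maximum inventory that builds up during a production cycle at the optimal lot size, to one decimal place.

Annual demand D = 282 × 300 = 84,600.
Production build-up factor (1 − d/p) = 1 − 282/1,310 = 0.7847.
Q* = √(2DS / (H(1 − d/p))) = √(2 × 84,600 × 442 / (9.82 × 0.7847)).
= √(74,786,400 / 7.7061) ≈ 3115.263.
Maximum inventory = Q*(1 − d/p) = 3115.263 × 0.7847 ≈ 2444.649.

I_max ≈ 2,444.6 boards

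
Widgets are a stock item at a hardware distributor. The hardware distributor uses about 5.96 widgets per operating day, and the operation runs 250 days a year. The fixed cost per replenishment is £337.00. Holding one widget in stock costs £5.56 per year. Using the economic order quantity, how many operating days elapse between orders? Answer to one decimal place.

Annual demand D = 5.96 × 250 = 1,490.
The optimal lot size = √(2DS/H) = √(2 × 1,490 × 337 / 5.56) ≈ 425.00.
Cycle time = Q*/D × 250 = 425.00 / 1,490 × 250 ≈ 71.308 days.

T ≈ 71.3 days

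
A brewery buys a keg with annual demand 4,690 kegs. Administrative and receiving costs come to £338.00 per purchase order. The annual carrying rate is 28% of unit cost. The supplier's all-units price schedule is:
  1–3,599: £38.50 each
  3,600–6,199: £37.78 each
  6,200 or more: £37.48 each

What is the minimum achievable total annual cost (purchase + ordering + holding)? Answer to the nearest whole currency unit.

Holding cost per unit per year at price C is H = 0.28·C.
Candidates are each tier's EOQ (if it falls in that tier) and each price-break quantity.
EOQ at £38.50 = 542.3 (feasible in tier 1): TC = 4,690×£38.50 + (4,690/542.3)×338 + (542.3/2)×0.28×£38.50 = £186,411.14.
EOQ at £37.78 = 547.5 < 3600, so use break Q=3600: TC = 4,690×£37.78 + (4,690/3600.0)×338 + (3600.0/2)×0.28×£37.78 = £196,669.66.
EOQ at £37.48 = 549.6 < 6200, so use break Q=6200: TC = 4,690×£37.48 + (4,690/6200.0)×338 + (6200.0/2)×0.28×£37.48 = £208,569.52.
Lowest total cost among the candidates is at Q = 542.3.

TC* ≈ £186,411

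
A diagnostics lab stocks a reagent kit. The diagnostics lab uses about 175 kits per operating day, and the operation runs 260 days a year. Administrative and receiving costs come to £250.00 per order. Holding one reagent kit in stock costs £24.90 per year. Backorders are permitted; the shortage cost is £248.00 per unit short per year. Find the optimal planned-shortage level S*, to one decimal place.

S* ≈ 91.5 kits

Annual demand D = 175 × 260 = 45,500.
With planned backorders, Q* = √(2DS/H) · √((H+B)/B).
√(2DS/H) = √(2 × 45,500 × 250 / 24.9) = 955.853.
√((H+B)/B) = √((24.9+248)/248) = 1.0490.
Q* ≈ 1002.691.
S* = Q* · H/(H+B) = 1002.691 × 24.9/272.9 ≈ 91.488.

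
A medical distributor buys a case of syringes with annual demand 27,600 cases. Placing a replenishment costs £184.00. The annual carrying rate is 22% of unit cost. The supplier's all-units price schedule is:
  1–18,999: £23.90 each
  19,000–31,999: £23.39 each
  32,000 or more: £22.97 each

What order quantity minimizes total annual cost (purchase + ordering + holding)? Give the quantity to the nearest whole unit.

Q* ≈ 1,390 cases

Holding cost per unit per year at price C is H = 0.22·C.
Candidates are each tier's EOQ (if it falls in that tier) and each price-break quantity.
EOQ at £23.90 = 1389.9 (feasible in tier 1): TC = 27,600×£23.90 + (27,600/1389.9)×184 + (1389.9/2)×0.22×£23.90 = £666,947.84.
EOQ at £23.39 = 1404.9 < 19000, so use break Q=19000: TC = 27,600×£23.39 + (27,600/19000.0)×184 + (19000.0/2)×0.22×£23.39 = £694,716.38.
EOQ at £22.97 = 1417.7 < 32000, so use break Q=32000: TC = 27,600×£22.97 + (27,600/32000.0)×184 + (32000.0/2)×0.22×£22.97 = £714,985.10.
Lowest total cost is £666,947.84 at Q = 1389.9.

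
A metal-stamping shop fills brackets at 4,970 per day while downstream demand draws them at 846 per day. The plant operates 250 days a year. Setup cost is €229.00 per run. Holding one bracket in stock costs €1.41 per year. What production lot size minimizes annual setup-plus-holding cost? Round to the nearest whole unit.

Annual demand D = 846 × 250 = 211,500.
Production build-up factor (1 − d/p) = 1 − 846/4,970 = 0.8298.
Q* = √(2DS / (H(1 − d/p))) = √(2 × 211,500 × 229 / (1.41 × 0.8298)).
= √(96,867,000 / 1.17) ≈ 9099.075.

Q* ≈ 9,099 brackets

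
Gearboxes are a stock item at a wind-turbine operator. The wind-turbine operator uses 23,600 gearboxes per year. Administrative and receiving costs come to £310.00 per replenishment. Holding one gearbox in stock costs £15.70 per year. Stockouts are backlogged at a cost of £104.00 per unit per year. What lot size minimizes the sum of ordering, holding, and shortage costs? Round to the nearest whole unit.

Q* ≈ 1,036 gearboxes

With planned backorders, Q* = √(2DS/H) · √((H+B)/B).
√(2DS/H) = √(2 × 23,600 × 310 / 15.7) = 965.388.
√((H+B)/B) = √((15.7+104)/104) = 1.0728.
Q* ≈ 1035.696.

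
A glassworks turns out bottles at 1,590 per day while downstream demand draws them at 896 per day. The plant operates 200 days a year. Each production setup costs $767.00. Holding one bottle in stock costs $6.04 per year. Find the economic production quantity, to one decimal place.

Q* ≈ 10,211.3 bottles

Annual demand D = 896 × 200 = 179,200.
Production build-up factor (1 − d/p) = 1 − 896/1,590 = 0.4365.
Q* = √(2DS / (H(1 − d/p))) = √(2 × 179,200 × 767 / (6.04 × 0.4365)).
= √(274,892,800 / 2.6363) ≈ 10211.324.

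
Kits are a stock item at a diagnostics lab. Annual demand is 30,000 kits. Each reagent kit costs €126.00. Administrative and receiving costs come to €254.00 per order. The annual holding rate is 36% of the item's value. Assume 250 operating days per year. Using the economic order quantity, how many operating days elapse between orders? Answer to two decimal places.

T ≈ 4.83 days

Holding cost H = 0.36 × €126.00 = €45.3600 per unit per year.
EOQ = √(2DS/H) = √(2 × 30,000 × 254 / 45.36) ≈ 579.64.
Cycle time = Q*/D × 250 = 579.64 / 30,000 × 250 ≈ 4.830 days.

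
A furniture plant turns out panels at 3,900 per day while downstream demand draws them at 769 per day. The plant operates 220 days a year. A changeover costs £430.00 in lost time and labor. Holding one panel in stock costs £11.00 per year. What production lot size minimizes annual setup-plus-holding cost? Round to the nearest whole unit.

Q* ≈ 4,059 panels

Annual demand D = 769 × 220 = 169,180.
Production build-up factor (1 − d/p) = 1 − 769/3,900 = 0.8028.
Q* = √(2DS / (H(1 − d/p))) = √(2 × 169,180 × 430 / (11 × 0.8028)).
= √(145,494,800 / 8.831) ≈ 4058.992.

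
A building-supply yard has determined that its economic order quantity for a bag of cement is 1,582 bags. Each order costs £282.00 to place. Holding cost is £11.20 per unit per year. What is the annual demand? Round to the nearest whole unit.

The basic EOQ model gives Q* = √(2DS/H); rearrange for the unknown.
From Q* = √(2DS/H): D = Q*²H / (2S) = 1,582² × 11.2 / (2 × 282) = 49699.484.

D ≈ 49,699 bags per year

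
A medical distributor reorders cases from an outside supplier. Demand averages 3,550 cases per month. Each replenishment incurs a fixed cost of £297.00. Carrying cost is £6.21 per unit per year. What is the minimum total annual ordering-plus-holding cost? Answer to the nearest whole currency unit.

Annual demand D = 3,550 × 12 = 42,600.
EOQ = √(2DS/H) = √(2 × 42,600 × 297 / 6.21) ≈ 2018.61.
At Q*, ordering cost (D/Q*)S equals holding cost (Q*/2)H, each = √(DSH/2).
Minimum total = √(2DSH) = √(2 × 42,600 × 297 × 6.21) ≈ 12535.562.

TC* ≈ £12,536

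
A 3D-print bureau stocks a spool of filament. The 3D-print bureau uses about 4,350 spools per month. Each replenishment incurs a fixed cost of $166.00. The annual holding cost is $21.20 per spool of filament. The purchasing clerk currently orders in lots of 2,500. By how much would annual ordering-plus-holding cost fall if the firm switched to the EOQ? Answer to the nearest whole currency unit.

Annual demand D = 4,350 × 12 = 52,200.
EOQ = √(2DS/H) = √(2 × 52,200 × 166 / 21.2) ≈ 904.14.
Cost at Q* = (D/Q*)S + (Q*/2)H = √(2DSH) ≈ $19,167.80.
Cost at Q = 2,500: (52,200/2,500)×166 + (2,500/2)×21.2 = $3,466.08 + $26,500.00 = $29,966.08.
Excess = $29,966.08 − $19,167.80 = $10,798.28.

Extra cost ≈ $10,798 per year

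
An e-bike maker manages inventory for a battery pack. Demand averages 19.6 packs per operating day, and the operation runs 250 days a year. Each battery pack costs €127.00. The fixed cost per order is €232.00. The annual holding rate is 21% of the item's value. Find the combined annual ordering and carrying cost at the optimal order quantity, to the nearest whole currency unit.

TC* ≈ €7,787

Annual demand D = 19.6 × 250 = 4,900.
Holding cost H = 0.21 × €127.00 = €26.6700 per unit per year.
EOQ = √(2DS/H) = √(2 × 4,900 × 232 / 26.67) ≈ 291.97.
At Q*, ordering cost (D/Q*)S equals holding cost (Q*/2)H, each = √(DSH/2).
Minimum total = √(2DSH) = √(2 × 4,900 × 232 × 26.67) ≈ 7786.971.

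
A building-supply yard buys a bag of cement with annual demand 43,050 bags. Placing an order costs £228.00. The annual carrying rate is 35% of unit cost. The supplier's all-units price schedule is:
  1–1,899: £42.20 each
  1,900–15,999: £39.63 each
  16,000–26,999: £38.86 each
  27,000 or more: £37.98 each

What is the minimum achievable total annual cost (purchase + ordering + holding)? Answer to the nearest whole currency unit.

TC* ≈ £1,724,414

Holding cost per unit per year at price C is H = 0.35·C.
Candidates are each tier's EOQ (if it falls in that tier) and each price-break quantity.
EOQ at £42.20 = 1152.9 (feasible in tier 1): TC = 43,050×£42.20 + (43,050/1152.9)×228 + (1152.9/2)×0.35×£42.20 = £1,833,737.83.
EOQ at £39.63 = 1189.7 < 1900, so use break Q=1900: TC = 43,050×£39.63 + (43,050/1900.0)×228 + (1900.0/2)×0.35×£39.63 = £1,724,414.48.
EOQ at £38.86 = 1201.4 < 16000, so use break Q=16000: TC = 43,050×£38.86 + (43,050/16000.0)×228 + (16000.0/2)×0.35×£38.86 = £1,782,344.46.
EOQ at £37.98 = 1215.2 < 27000, so use break Q=27000: TC = 43,050×£37.98 + (43,050/27000.0)×228 + (27000.0/2)×0.35×£37.98 = £1,814,858.03.
Lowest total cost among the candidates is at Q = 1900.0.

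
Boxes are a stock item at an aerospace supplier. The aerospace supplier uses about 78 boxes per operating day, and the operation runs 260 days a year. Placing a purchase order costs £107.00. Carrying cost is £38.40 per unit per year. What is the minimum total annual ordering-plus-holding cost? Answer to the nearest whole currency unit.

Annual demand D = 78 × 260 = 20,280.
The optimal lot size = √(2DS/H) = √(2 × 20,280 × 107 / 38.4) ≈ 336.18.
At the optimum the two cost components are equal, so total cost = 2·(Q*/2)H = Q*·H.
Minimum total = √(2DSH) = √(2 × 20,280 × 107 × 38.4) ≈ 12909.412.

TC* ≈ £12,909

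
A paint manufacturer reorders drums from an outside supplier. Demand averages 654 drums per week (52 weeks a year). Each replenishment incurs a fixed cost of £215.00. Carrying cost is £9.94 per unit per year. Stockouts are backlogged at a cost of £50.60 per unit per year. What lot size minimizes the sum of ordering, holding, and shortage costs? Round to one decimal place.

Q* ≈ 1,326.7 drums

Annual demand D = 654 × 52 = 34,008.
With planned backorders, Q* = √(2DS/H) · √((H+B)/B).
√(2DS/H) = √(2 × 34,008 × 215 / 9.94) = 1212.918.
√((H+B)/B) = √((9.94+50.6)/50.6) = 1.0938.
Q* ≈ 1326.715.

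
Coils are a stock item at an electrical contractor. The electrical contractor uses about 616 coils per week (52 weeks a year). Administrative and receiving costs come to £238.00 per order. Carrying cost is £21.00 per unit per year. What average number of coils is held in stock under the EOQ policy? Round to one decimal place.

Average inventory ≈ 426.0 coils

Annual demand D = 616 × 52 = 32,032.
The optimal lot size = √(2DS/H) = √(2 × 32,032 × 238 / 21) ≈ 852.09.
Average inventory = Q*/2 ≈ 852.09 / 2 = 426.045.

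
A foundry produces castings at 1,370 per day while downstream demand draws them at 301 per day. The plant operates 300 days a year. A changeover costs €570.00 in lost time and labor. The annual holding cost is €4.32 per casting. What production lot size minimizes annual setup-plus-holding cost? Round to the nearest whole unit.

Annual demand D = 301 × 300 = 90,300.
Production build-up factor (1 − d/p) = 1 − 301/1,370 = 0.7803.
Q* = √(2DS / (H(1 − d/p))) = √(2 × 90,300 × 570 / (4.32 × 0.7803)).
= √(102,942,000 / 3.3709) ≈ 5526.191.

Q* ≈ 5,526 castings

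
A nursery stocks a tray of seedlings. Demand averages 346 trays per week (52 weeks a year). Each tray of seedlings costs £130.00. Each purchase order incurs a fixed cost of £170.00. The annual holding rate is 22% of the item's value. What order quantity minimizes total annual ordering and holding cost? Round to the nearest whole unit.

Annual demand D = 346 × 52 = 17,992.
Holding cost H = 0.22 × £130.00 = £28.6000 per unit per year.
EOQ = √(2DS / H) = √(2 × 17,992 × 170 / 28.6).
= √(6,117,280 / 28.6) = √213,890.9091 ≈ 462.483.

Q* ≈ 462 trays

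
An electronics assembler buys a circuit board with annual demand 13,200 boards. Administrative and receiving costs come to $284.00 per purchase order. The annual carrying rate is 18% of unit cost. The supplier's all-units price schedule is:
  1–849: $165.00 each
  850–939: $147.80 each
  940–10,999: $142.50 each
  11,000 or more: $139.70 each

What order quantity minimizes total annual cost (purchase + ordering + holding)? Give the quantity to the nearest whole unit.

Q* ≈ 940 boards

Holding cost per unit per year at price C is H = 0.18·C.
For each price level, check whether its EOQ is feasible; otherwise the best quantity at that price is the breakpoint.
EOQ at $165.00 = 502.4 (feasible in tier 1): TC = 13,200×$165.00 + (13,200/502.4)×284 + (502.4/2)×0.18×$165.00 = $2,192,922.42.
EOQ at $147.80 = 530.9 < 850, so use break Q=850: TC = 13,200×$147.80 + (13,200/850.0)×284 + (850.0/2)×0.18×$147.80 = $1,966,677.05.
EOQ at $142.50 = 540.7 < 940, so use break Q=940: TC = 13,200×$142.50 + (13,200/940.0)×284 + (940.0/2)×0.18×$142.50 = $1,897,043.59.
EOQ at $139.70 = 546.0 < 11000, so use break Q=11000: TC = 13,200×$139.70 + (13,200/11000.0)×284 + (11000.0/2)×0.18×$139.70 = $1,982,683.80.
Lowest total cost is $1,897,043.59 at Q = 940.0.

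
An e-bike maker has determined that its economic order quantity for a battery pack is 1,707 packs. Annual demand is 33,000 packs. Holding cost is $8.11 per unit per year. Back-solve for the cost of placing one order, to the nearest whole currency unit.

Squaring Q* = √(2DS/H) gives Q*² = 2DS/H.
From Q* = √(2DS/H): S = Q*²H / (2D) = 1,707² × 8.11 / (2 × 33,000) = 358.0502.

S ≈ $358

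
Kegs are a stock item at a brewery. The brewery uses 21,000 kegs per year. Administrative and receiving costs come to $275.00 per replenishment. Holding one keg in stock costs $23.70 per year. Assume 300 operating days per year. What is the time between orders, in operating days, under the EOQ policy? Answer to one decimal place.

T ≈ 10.0 days

EOQ = √(2DS/H) = √(2 × 21,000 × 275 / 23.7) ≈ 698.10.
Cycle time = Q*/D × 300 = 698.10 / 21,000 × 300 ≈ 9.973 days.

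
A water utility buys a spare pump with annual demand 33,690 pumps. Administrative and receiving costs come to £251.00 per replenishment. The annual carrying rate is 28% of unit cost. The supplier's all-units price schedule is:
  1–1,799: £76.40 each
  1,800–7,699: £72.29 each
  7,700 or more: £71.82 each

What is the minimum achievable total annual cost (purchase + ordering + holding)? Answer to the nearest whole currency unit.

TC* ≈ £2,458,365

Holding cost per unit per year at price C is H = 0.28·C.
For each price level, check whether its EOQ is feasible; otherwise the best quantity at that price is the breakpoint.
EOQ at £76.40 = 889.2 (feasible in tier 1): TC = 33,690×£76.40 + (33,690/889.2)×251 + (889.2/2)×0.28×£76.40 = £2,592,936.77.
EOQ at £72.29 = 914.1 < 1800, so use break Q=1800: TC = 33,690×£72.29 + (33,690/1800.0)×251 + (1800.0/2)×0.28×£72.29 = £2,458,365.06.
EOQ at £71.82 = 917.1 < 7700, so use break Q=7700: TC = 33,690×£71.82 + (33,690/7700.0)×251 + (7700.0/2)×0.28×£71.82 = £2,498,135.97.
Lowest total cost among the candidates is at Q = 1800.0.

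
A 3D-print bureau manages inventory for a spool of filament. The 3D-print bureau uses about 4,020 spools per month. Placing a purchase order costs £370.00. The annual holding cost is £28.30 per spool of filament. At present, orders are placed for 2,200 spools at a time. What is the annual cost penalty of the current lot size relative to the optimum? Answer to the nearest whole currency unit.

Extra cost ≈ £7,459 per year

Annual demand D = 4,020 × 12 = 48,240.
EOQ = √(2DS/H) = √(2 × 48,240 × 370 / 28.3) ≈ 1123.12.
Cost at Q* = (D/Q*)S + (Q*/2)H = √(2DSH) ≈ £31,784.31.
Cost at Q = 2,200: (48,240/2,200)×370 + (2,200/2)×28.3 = £8,113.09 + £31,130.00 = £39,243.09.
Excess = £39,243.09 − £31,784.31 = £7,458.79.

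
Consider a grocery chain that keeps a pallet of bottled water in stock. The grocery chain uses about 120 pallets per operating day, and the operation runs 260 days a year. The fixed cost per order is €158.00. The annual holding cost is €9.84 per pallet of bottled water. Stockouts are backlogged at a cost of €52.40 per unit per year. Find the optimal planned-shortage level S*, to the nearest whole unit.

S* ≈ 172 pallets

Annual demand D = 120 × 260 = 31,200.
With planned backorders, Q* = √(2DS/H) · √((H+B)/B).
√(2DS/H) = √(2 × 31,200 × 158 / 9.84) = 1000.975.
√((H+B)/B) = √((9.84+52.4)/52.4) = 1.0899.
Q* ≈ 1090.919.
S* = Q* · H/(H+B) = 1090.919 × 9.84/62.24 ≈ 172.472.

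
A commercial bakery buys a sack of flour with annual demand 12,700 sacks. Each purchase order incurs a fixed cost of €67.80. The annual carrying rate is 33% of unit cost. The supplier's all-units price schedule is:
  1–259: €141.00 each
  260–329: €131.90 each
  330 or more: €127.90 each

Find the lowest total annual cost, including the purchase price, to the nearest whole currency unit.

TC* ≈ €1,633,903

Holding cost per unit per year at price C is H = 0.33·C.
Candidates are each tier's EOQ (if it falls in that tier) and each price-break quantity.
EOQ at €141.00 = 192.4 (feasible in tier 1): TC = 12,700×€141.00 + (12,700/192.4)×67.8 + (192.4/2)×0.33×€141.00 = €1,799,651.55.
EOQ at €131.90 = 198.9 < 260, so use break Q=260: TC = 12,700×€131.90 + (12,700/260.0)×67.8 + (260.0/2)×0.33×€131.90 = €1,684,100.28.
EOQ at €127.90 = 202.0 < 330, so use break Q=330: TC = 12,700×€127.90 + (12,700/330.0)×67.8 + (330.0/2)×0.33×€127.90 = €1,633,903.43.
Lowest total cost among the candidates is at Q = 330.0.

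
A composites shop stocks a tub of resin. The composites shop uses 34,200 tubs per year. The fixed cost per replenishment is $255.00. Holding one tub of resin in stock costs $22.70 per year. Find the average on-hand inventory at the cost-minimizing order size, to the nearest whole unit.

Average inventory ≈ 438 tubs

EOQ = √(2DS/H) = √(2 × 34,200 × 255 / 22.7) ≈ 876.57.
Average inventory = Q*/2 ≈ 876.57 / 2 = 438.284.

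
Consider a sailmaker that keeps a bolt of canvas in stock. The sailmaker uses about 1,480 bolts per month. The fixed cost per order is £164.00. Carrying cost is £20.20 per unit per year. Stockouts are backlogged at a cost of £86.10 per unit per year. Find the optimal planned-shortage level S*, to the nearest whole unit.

Annual demand D = 1,480 × 12 = 17,760.
With planned backorders, Q* = √(2DS/H) · √((H+B)/B).
√(2DS/H) = √(2 × 17,760 × 164 / 20.2) = 537.010.
√((H+B)/B) = √((20.2+86.1)/86.1) = 1.1111.
Q* ≈ 596.689.
S* = Q* · H/(H+B) = 596.689 × 20.2/106.3 ≈ 113.388.

S* ≈ 113 bolts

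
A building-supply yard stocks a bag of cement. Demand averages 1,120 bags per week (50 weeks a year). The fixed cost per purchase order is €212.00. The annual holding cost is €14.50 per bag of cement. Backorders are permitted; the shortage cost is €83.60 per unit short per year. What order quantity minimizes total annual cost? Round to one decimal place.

Q* ≈ 1,386.2 bags

Annual demand D = 1,120 × 50 = 56,000.
With planned backorders, Q* = √(2DS/H) · √((H+B)/B).
√(2DS/H) = √(2 × 56,000 × 212 / 14.5) = 1279.655.
√((H+B)/B) = √((14.5+83.6)/83.6) = 1.0833.
Q* ≈ 1386.195.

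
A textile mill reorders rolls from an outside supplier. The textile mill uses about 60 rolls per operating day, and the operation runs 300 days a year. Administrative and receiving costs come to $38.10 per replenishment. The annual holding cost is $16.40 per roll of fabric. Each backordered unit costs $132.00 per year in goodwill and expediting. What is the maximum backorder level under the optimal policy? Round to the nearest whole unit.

S* ≈ 34 rolls

Annual demand D = 60 × 300 = 18,000.
With planned backorders, Q* = √(2DS/H) · √((H+B)/B).
√(2DS/H) = √(2 × 18,000 × 38.1 / 16.4) = 289.196.
√((H+B)/B) = √((16.4+132)/132) = 1.0603.
Q* ≈ 306.635.
S* = Q* · H/(H+B) = 306.635 × 16.4/148.4 ≈ 33.887.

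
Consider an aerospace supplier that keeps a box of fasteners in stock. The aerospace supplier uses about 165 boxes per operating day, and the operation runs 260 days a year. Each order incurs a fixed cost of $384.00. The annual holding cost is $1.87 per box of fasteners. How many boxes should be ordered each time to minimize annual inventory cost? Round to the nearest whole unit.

Annual demand D = 165 × 260 = 42,900.
EOQ = √(2DS / H) = √(2 × 42,900 × 384 / 1.87).
= √(32,947,200 / 1.87) = √17,618,823.5294 ≈ 4197.478.

Q* ≈ 4,197 boxes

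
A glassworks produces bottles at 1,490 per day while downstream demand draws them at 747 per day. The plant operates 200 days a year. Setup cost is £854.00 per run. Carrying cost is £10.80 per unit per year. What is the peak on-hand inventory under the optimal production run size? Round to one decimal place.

I_max ≈ 3,432.5 bottles

Annual demand D = 747 × 200 = 149,400.
Production build-up factor (1 − d/p) = 1 − 747/1,490 = 0.4987.
Q* = √(2DS / (H(1 − d/p))) = √(2 × 149,400 × 854 / (10.8 × 0.4987)).
= √(255,175,200 / 5.3855) ≈ 6883.449.
Maximum inventory = Q*(1 − d/p) = 6883.449 × 0.4987 ≈ 3432.485.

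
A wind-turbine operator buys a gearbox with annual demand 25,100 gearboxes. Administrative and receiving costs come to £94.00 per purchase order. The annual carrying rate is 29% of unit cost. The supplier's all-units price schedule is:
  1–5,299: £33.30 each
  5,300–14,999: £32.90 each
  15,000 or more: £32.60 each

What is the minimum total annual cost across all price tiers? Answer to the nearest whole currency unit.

TC* ≈ £842,581

Holding cost per unit per year at price C is H = 0.29·C.
Evaluate total cost at each tier's feasible EOQ or, if the EOQ is below the tier, at the tier's minimum quantity.
EOQ at £33.30 = 699.0 (feasible in tier 1): TC = 25,100×£33.30 + (25,100/699.0)×94 + (699.0/2)×0.29×£33.30 = £842,580.51.
EOQ at £32.90 = 703.3 < 5300, so use break Q=5300: TC = 25,100×£32.90 + (25,100/5300.0)×94 + (5300.0/2)×0.29×£32.90 = £851,518.82.
EOQ at £32.60 = 706.5 < 15000, so use break Q=15000: TC = 25,100×£32.60 + (25,100/15000.0)×94 + (15000.0/2)×0.29×£32.60 = £889,322.29.
Lowest total cost among the candidates is at Q = 699.0.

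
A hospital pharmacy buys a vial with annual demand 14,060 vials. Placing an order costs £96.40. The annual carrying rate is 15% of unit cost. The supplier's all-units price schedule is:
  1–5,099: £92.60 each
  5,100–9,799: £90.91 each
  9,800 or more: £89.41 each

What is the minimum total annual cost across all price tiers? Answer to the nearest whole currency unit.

TC* ≈ £1,308,092

Holding cost per unit per year at price C is H = 0.15·C.
For each price level, check whether its EOQ is feasible; otherwise the best quantity at that price is the breakpoint.
EOQ at £92.60 = 441.8 (feasible in tier 1): TC = 14,060×£92.60 + (14,060/441.8)×96.4 + (441.8/2)×0.15×£92.60 = £1,308,092.17.
EOQ at £90.91 = 445.9 < 5100, so use break Q=5100: TC = 14,060×£90.91 + (14,060/5100.0)×96.4 + (5100.0/2)×0.15×£90.91 = £1,313,233.44.
EOQ at £89.41 = 449.6 < 9800, so use break Q=9800: TC = 14,060×£89.41 + (14,060/9800.0)×96.4 + (9800.0/2)×0.15×£89.41 = £1,322,959.25.
Lowest total cost among the candidates is at Q = 441.8.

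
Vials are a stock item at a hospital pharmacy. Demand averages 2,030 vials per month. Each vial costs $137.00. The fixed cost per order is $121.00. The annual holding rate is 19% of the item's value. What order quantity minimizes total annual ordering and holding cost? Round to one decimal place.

Q* ≈ 475.9 vials

Annual demand D = 2,030 × 12 = 24,360.
Holding cost H = 0.19 × $137.00 = $26.0300 per unit per year.
EOQ = √(2DS / H) = √(2 × 24,360 × 121 / 26.03).
= √(5,895,120 / 26.03) = √226,474.0684 ≈ 475.893.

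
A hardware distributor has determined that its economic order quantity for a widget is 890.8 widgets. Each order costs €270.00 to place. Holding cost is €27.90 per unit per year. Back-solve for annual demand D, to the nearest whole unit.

D ≈ 40,999 widgets per year

Squaring Q* = √(2DS/H) gives Q*² = 2DS/H.
From Q* = √(2DS/H): D = Q*²H / (2S) = 890.8² × 27.9 / (2 × 270) = 40998.773.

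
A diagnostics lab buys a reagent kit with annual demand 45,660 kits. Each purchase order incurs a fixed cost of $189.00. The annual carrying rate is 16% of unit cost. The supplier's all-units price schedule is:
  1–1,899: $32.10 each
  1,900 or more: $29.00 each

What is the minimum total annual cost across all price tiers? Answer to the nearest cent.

TC* ≈ $1,333,088.97

Holding cost per unit per year at price C is H = 0.16·C.
Evaluate total cost at each tier's feasible EOQ or, if the EOQ is below the tier, at the tier's minimum quantity.
EOQ at $32.10 = 1833.2 (feasible in tier 1): TC = 45,660×$32.10 + (45,660/1833.2)×189 + (1833.2/2)×0.16×$32.10 = $1,475,101.13.
EOQ at $29.00 = 1928.7 (feasible in tier 2): TC = 45,660×$29.00 + (45,660/1928.7)×189 + (1928.7/2)×0.16×$29.00 = $1,333,088.97.
Lowest total cost among the candidates is at Q = 1928.7.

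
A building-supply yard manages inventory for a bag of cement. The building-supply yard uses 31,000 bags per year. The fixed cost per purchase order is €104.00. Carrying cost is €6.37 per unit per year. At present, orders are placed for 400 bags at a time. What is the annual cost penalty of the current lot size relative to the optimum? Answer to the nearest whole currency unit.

Extra cost ≈ €2,925 per year

EOQ = √(2DS/H) = √(2 × 31,000 × 104 / 6.37) ≈ 1006.10.
Cost at Q* = (D/Q*)S + (Q*/2)H = √(2DSH) ≈ €6,408.88.
Cost at Q = 400: (31,000/400)×104 + (400/2)×6.37 = €8,060.00 + €1,274.00 = €9,334.00.
Excess = €9,334.00 − €6,408.88 = €2,925.12.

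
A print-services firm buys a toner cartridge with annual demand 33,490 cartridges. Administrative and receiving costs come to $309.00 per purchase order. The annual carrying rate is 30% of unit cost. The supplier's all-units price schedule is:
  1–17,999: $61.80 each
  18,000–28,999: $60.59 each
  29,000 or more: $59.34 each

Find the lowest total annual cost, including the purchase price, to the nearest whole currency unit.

TC* ≈ $2,089,271

Holding cost per unit per year at price C is H = 0.30·C.
Evaluate total cost at each tier's feasible EOQ or, if the EOQ is below the tier, at the tier's minimum quantity.
EOQ at $61.80 = 1056.6 (feasible in tier 1): TC = 33,490×$61.80 + (33,490/1056.6)×309 + (1056.6/2)×0.30×$61.80 = $2,089,270.75.
EOQ at $60.59 = 1067.1 < 18000, so use break Q=18000: TC = 33,490×$60.59 + (33,490/18000.0)×309 + (18000.0/2)×0.30×$60.59 = $2,193,327.01.
EOQ at $59.34 = 1078.2 < 29000, so use break Q=29000: TC = 33,490×$59.34 + (33,490/29000.0)×309 + (29000.0/2)×0.30×$59.34 = $2,245,782.44.
Lowest total cost among the candidates is at Q = 1056.6.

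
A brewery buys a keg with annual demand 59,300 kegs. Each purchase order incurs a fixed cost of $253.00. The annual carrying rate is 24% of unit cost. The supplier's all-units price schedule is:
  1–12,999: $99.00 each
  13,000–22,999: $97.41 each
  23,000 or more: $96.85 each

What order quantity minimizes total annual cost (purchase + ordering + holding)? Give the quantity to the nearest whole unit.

Q* ≈ 1,124 kegs

Holding cost per unit per year at price C is H = 0.24·C.
Evaluate total cost at each tier's feasible EOQ or, if the EOQ is below the tier, at the tier's minimum quantity.
EOQ at $99.00 = 1123.8 (feasible in tier 1): TC = 59,300×$99.00 + (59,300/1123.8)×253 + (1123.8/2)×0.24×$99.00 = $5,897,400.90.
EOQ at $97.41 = 1132.9 < 13000, so use break Q=13000: TC = 59,300×$97.41 + (59,300/13000.0)×253 + (13000.0/2)×0.24×$97.41 = $5,929,526.67.
EOQ at $96.85 = 1136.2 < 23000, so use break Q=23000: TC = 59,300×$96.85 + (59,300/23000.0)×253 + (23000.0/2)×0.24×$96.85 = $6,011,163.30.
Lowest total cost is $5,897,400.90 at Q = 1123.8.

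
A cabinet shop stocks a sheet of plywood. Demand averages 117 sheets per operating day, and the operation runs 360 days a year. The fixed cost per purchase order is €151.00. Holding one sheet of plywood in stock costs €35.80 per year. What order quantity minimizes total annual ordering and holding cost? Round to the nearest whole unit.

Annual demand D = 117 × 360 = 42,120.
EOQ = √(2DS / H) = √(2 × 42,120 × 151 / 35.8).
= √(12,720,240 / 35.8) = √355,313.9665 ≈ 596.082.

Q* ≈ 596 sheets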